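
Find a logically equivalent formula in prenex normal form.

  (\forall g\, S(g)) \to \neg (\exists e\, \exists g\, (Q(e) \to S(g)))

First replace A → B with ¬A ∨ B.
  \neg (\forall g\, S(g)) \lor \neg (\exists e\, \exists g\, (\neg Q(e) \lor S(g)))
Push ¬ through the quantifiers and connectives to reach negation normal form:
  (\exists g\, \neg S(g)) \lor (\forall e\, \forall g\, (Q(e) \land \neg S(g)))
Standardize variables apart so no two quantifiers bind the same name: g↦v.
  (\exists g\, \neg S(g)) \lor (\forall e\, \forall v\, (Q(e) \land \neg S(v)))
Finally move all quantifiers to the prefix:
  \exists g\, \forall e\, \forall v\, (\neg S(g) \lor Q(e) \land \neg S(v))

\exists g\, \forall e\, \forall v\, (\neg S(g) \lor Q(e) \land \neg S(v))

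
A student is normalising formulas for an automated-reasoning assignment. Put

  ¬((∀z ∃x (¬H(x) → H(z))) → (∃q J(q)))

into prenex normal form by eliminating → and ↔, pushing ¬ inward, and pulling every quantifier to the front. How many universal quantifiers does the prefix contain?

2

First replace A → B with ¬A ∨ B.
  ¬(¬(∀z ∃x (¬¬H(x) ∨ H(z))) ∨ (∃q J(q)))
Push ¬ through the quantifiers and connectives to reach negation normal form:
  (∀z ∃x (H(x) ∨ H(z))) ∧ (∀q ¬J(q))
Extract every quantifier outward, since the variables are now distinct and don't occur free across branches:
  ∀z ∃x ∀q ((H(x) ∨ H(z)) ∧ ¬J(q))
The prefix is ∀z ∃x ∀q: 2 universal, 1 existential.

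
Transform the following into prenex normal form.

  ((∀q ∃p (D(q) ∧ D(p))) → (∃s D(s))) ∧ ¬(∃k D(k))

First replace A → B with ¬A ∨ B.
  (¬(∀q ∃p (D(q) ∧ D(p))) ∨ (∃s D(s))) ∧ ¬(∃k D(k))
Push ¬ through the quantifiers and connectives to reach negation normal form:
  ((∃q ∀p (¬D(q) ∨ ¬D(p))) ∨ (∃s D(s))) ∧ (∀k ¬D(k))
All bound variables are already distinct, so no renaming is needed.
Pull the quantifiers to the front (each side's bound variable is not free in the other side):
  ∃q ∀p ∃s ∀k ((¬D(q) ∨ ¬D(p) ∨ D(s)) ∧ ¬D(k))

∃q ∀p ∃s ∀k ((¬D(q) ∨ ¬D(p) ∨ D(s)) ∧ ¬D(k))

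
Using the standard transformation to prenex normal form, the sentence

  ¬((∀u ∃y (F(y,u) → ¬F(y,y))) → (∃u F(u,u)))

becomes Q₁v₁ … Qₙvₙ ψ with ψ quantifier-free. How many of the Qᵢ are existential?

Rewrite implications/biconditionals: A → B as ¬A ∨ B.
  ¬(¬(∀u ∃y (¬F(y,u) ∨ ¬F(y,y))) ∨ (∃u F(u,u)))
Drive negations inward (¬∀x A ≡ ∃x ¬A, ¬∃x A ≡ ∀x ¬A, De Morgan for ∧/∨):
  (∀u ∃y (¬F(y,u) ∨ ¬F(y,y))) ∧ (∀u ¬F(u,u))
Standardize variables apart so no two quantifiers bind the same name: u↦p.
  (∀u ∃y (¬F(y,u) ∨ ¬F(y,y))) ∧ (∀p ¬F(p,p))
Pull the quantifiers to the front (each side's bound variable is not free in the other side):
  ∀u ∃y ∀p ((¬F(y,u) ∨ ¬F(y,y)) ∧ ¬F(p,p))
The prefix is ∀u ∃y ∀p: 2 universal, 1 existential.

1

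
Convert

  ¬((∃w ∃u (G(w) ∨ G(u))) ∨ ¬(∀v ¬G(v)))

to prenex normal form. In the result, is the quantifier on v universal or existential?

Push ¬ through the quantifiers and connectives to reach negation normal form:
  (∀w ∀u (¬G(w) ∧ ¬G(u))) ∧ (∀v ¬G(v))
Extract every quantifier outward, since the variables are now distinct and don't occur free across branches:
  ∀w ∀u ∀v (¬G(w) ∧ ¬G(u) ∧ ¬G(v))
The quantifier ∀v sits under an even number of negations, so it remains universal.

universal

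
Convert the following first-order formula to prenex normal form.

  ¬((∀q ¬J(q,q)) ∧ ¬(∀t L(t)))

∃q ∀t (J(q,q) ∨ L(t))

Push ¬ through the quantifiers and connectives to reach negation normal form:
  (∃q J(q,q)) ∨ (∀t L(t))
Extract every quantifier outward, since the variables are now distinct and don't occur free across branches:
  ∃q ∀t (J(q,q) ∨ L(t))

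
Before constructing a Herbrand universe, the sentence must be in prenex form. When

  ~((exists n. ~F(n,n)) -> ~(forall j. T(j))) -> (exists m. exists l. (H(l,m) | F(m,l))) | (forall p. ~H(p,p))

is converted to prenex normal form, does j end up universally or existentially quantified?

existential

Eliminate → and ↔ using ¬ and ∨.
  ~~(~(exists n. ~F(n,n)) | ~(forall j. T(j))) | (exists m. exists l. (H(l,m) | F(m,l))) | (forall p. ~H(p,p))
Move each ¬ inward, flipping quantifiers it crosses:
  (forall n. F(n,n)) | (exists j. ~T(j)) | (exists m. exists l. (H(l,m) | F(m,l))) | (forall p. ~H(p,p))
All bound variables are already distinct, so no renaming is needed.
Extract every quantifier outward, since the variables are now distinct and don't occur free across branches:
  forall n. exists j. exists m. exists l. forall p. (F(n,n) | ~T(j) | H(l,m) | F(m,l) | ~H(p,p))
The quantifier forall j sits under an odd number of negations (counting the antecedent side of each →), so it flips to exists j.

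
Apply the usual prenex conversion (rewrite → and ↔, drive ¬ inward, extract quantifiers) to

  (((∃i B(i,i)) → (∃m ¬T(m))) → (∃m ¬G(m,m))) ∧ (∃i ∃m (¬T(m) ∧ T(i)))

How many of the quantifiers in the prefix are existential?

4

Eliminate → and ↔ using ¬ and ∨.
  (¬(¬(∃i B(i,i)) ∨ (∃m ¬T(m))) ∨ (∃m ¬G(m,m))) ∧ (∃i ∃m (¬T(m) ∧ T(i)))
Push ¬ through the quantifiers and connectives to reach negation normal form:
  ((∃i B(i,i)) ∧ (∀m T(m)) ∨ (∃m ¬G(m,m))) ∧ (∃i ∃m (¬T(m) ∧ T(i)))
Standardize variables apart so no two quantifiers bind the same name: m↦c, i↦v, m↦u.
  ((∃i B(i,i)) ∧ (∀m T(m)) ∨ (∃c ¬G(c,c))) ∧ (∃v ∃u (¬T(u) ∧ T(v)))
Extract every quantifier outward, since the variables are now distinct and don't occur free across branches:
  ∃i ∀m ∃c ∃v ∃u ((B(i,i) ∧ T(m) ∨ ¬G(c,c)) ∧ ¬T(u) ∧ T(v))
The prefix is ∃i ∀m ∃c ∃v ∃u: 1 universal, 4 existential.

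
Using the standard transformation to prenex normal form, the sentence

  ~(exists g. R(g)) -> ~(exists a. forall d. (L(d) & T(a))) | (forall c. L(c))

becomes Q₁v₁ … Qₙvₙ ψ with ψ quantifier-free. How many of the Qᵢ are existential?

First replace A → B with ¬A ∨ B.
  ~~(exists g. R(g)) | ~(exists a. forall d. (L(d) & T(a))) | (forall c. L(c))
Push ¬ through the quantifiers and connectives to reach negation normal form:
  (exists g. R(g)) | (forall a. exists d. (~L(d) | ~T(a))) | (forall c. L(c))
Finally move all quantifiers to the prefix:
  exists g. forall a. exists d. forall c. (R(g) | ~L(d) | ~T(a) | L(c))
The prefix is exists g forall a exists d forall c: 2 universal, 2 existential.

2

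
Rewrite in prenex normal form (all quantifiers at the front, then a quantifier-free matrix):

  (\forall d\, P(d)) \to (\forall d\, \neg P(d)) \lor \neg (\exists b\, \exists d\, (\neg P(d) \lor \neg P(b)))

Eliminate → and ↔ using ¬ and ∨.
  \neg (\forall d\, P(d)) \lor (\forall d\, \neg P(d)) \lor \neg (\exists b\, \exists d\, (\neg P(d) \lor \neg P(b)))
Drive negations inward (¬∀x A ≡ ∃x ¬A, ¬∃x A ≡ ∀x ¬A, De Morgan for ∧/∨):
  (\exists d\, \neg P(d)) \lor (\forall d\, \neg P(d)) \lor (\forall b\, \forall d\, (P(d) \land P(b)))
Rename bound variables to avoid capture: d↦s, d↦y1.
  (\exists d\, \neg P(d)) \lor (\forall s\, \neg P(s)) \lor (\forall b\, \forall y1\, (P(y1) \land P(b)))
Extract every quantifier outward, since the variables are now distinct and don't occur free across branches:
  \exists d\, \forall s\, \forall b\, \forall y1\, (\neg P(d) \lor \neg P(s) \lor P(y1) \land P(b))

\exists d\, \forall s\, \forall b\, \forall y1\, (\neg P(d) \lor \neg P(s) \lor P(y1) \land P(b))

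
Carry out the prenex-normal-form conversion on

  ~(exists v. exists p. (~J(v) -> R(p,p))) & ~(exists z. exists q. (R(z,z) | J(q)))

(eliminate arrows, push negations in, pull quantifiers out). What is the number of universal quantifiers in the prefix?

First replace A → B with ¬A ∨ B.
  ~(exists v. exists p. (~~J(v) | R(p,p))) & ~(exists z. exists q. (R(z,z) | J(q)))
Push ¬ through the quantifiers and connectives to reach negation normal form:
  (forall v. forall p. (~J(v) & ~R(p,p))) & (forall z. forall q. (~R(z,z) & ~J(q)))
All bound variables are already distinct, so no renaming is needed.
Extract every quantifier outward, since the variables are now distinct and don't occur free across branches:
  forall v. forall p. forall z. forall q. (~J(v) & ~R(p,p) & ~R(z,z) & ~J(q))
The prefix is forall v forall p forall z forall q: 4 universal, 0 existential.

4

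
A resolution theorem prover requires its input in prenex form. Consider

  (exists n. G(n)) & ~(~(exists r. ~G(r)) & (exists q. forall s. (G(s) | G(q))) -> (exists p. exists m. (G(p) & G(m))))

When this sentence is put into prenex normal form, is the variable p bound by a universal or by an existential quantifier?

Rewrite implications/biconditionals: A → B as ¬A ∨ B.
  (exists n. G(n)) & ~(~(~(exists r. ~G(r)) & (exists q. forall s. (G(s) | G(q)))) | (exists p. exists m. (G(p) & G(m))))
Drive negations inward (¬∀x A ≡ ∃x ¬A, ¬∃x A ≡ ∀x ¬A, De Morgan for ∧/∨):
  (exists n. G(n)) & (forall r. G(r)) & (exists q. forall s. (G(s) | G(q))) & (forall p. forall m. (~G(p) | ~G(m)))
All bound variables are already distinct, so no renaming is needed.
Pull the quantifiers to the front (each side's bound variable is not free in the other side):
  exists n. forall r. exists q. forall s. forall p. forall m. (G(n) & G(r) & (G(s) | G(q)) & (~G(p) | ~G(m)))
The quantifier exists p sits under an odd number of negations (counting the antecedent side of each →), so it flips to forall p.

universal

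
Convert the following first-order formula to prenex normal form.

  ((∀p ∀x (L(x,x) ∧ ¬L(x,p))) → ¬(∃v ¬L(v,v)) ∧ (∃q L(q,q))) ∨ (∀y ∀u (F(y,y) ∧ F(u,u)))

∃p ∃x ∀v ∃q ∀y ∀u (¬L(x,x) ∨ L(x,p) ∨ L(v,v) ∧ L(q,q) ∨ F(y,y) ∧ F(u,u))

Eliminate → and ↔ using ¬ and ∨.
  ¬(∀p ∀x (L(x,x) ∧ ¬L(x,p))) ∨ ¬(∃v ¬L(v,v)) ∧ (∃q L(q,q)) ∨ (∀y ∀u (F(y,y) ∧ F(u,u)))
Drive negations inward (¬∀x A ≡ ∃x ¬A, ¬∃x A ≡ ∀x ¬A, De Morgan for ∧/∨):
  (∃p ∃x (¬L(x,x) ∨ L(x,p))) ∨ (∀v L(v,v)) ∧ (∃q L(q,q)) ∨ (∀y ∀u (F(y,y) ∧ F(u,u)))
All bound variables are already distinct, so no renaming is needed.
Finally move all quantifiers to the prefix:
  ∃p ∃x ∀v ∃q ∀y ∀u (¬L(x,x) ∨ L(x,p) ∨ L(v,v) ∧ L(q,q) ∨ F(y,y) ∧ F(u,u))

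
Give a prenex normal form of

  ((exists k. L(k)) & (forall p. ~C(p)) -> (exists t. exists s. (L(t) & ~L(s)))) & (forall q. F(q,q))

forall k. exists p. exists t. exists s. forall q. ((~L(k) | C(p) | L(t) & ~L(s)) & F(q,q))

Eliminate → and ↔ using ¬ and ∨.
  (~((exists k. L(k)) & (forall p. ~C(p))) | (exists t. exists s. (L(t) & ~L(s)))) & (forall q. F(q,q))
Move each ¬ inward, flipping quantifiers it crosses:
  ((forall k. ~L(k)) | (exists p. C(p)) | (exists t. exists s. (L(t) & ~L(s)))) & (forall q. F(q,q))
All bound variables are already distinct, so no renaming is needed.
Finally move all quantifiers to the prefix:
  forall k. exists p. exists t. exists s. forall q. ((~L(k) | C(p) | L(t) & ~L(s)) & F(q,q))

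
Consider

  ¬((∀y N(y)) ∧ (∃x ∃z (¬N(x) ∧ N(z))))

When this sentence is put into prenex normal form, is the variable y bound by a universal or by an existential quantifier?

Move each ¬ inward, flipping quantifiers it crosses:
  (∃y ¬N(y)) ∨ (∀x ∀z (N(x) ∨ ¬N(z)))
All bound variables are already distinct, so no renaming is needed.
Pull the quantifiers to the front (each side's bound variable is not free in the other side):
  ∃y ∀x ∀z (¬N(y) ∨ N(x) ∨ ¬N(z))
The quantifier ∀y sits under an odd number of negations, so it flips to ∃y.

existential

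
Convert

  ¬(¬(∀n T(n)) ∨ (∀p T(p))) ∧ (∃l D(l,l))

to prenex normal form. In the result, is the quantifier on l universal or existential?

existential

Move each ¬ inward, flipping quantifiers it crosses:
  (∀n T(n)) ∧ (∃p ¬T(p)) ∧ (∃l D(l,l))
Pull the quantifiers to the front (each side's bound variable is not free in the other side):
  ∀n ∃p ∃l (T(n) ∧ ¬T(p) ∧ D(l,l))
The quantifier ∃l sits under an even number of negations, so it remains existential.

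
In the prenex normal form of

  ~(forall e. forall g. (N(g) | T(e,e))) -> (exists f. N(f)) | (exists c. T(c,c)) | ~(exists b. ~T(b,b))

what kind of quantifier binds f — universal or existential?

First replace A → B with ¬A ∨ B.
  ~~(forall e. forall g. (N(g) | T(e,e))) | (exists f. N(f)) | (exists c. T(c,c)) | ~(exists b. ~T(b,b))
Push ¬ through the quantifiers and connectives to reach negation normal form:
  (forall e. forall g. (N(g) | T(e,e))) | (exists f. N(f)) | (exists c. T(c,c)) | (forall b. T(b,b))
All bound variables are already distinct, so no renaming is needed.
Extract every quantifier outward, since the variables are now distinct and don't occur free across branches:
  forall e. forall g. exists f. exists c. forall b. (N(g) | T(e,e) | N(f) | T(c,c) | T(b,b))
The quantifier exists f sits under an even number of negations (counting the antecedent side of each →), so it remains existential.

existential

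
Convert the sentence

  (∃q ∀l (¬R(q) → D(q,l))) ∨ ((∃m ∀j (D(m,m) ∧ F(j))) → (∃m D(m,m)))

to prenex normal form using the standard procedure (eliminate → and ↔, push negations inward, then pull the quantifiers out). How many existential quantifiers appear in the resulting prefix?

Rewrite implications/biconditionals: A → B as ¬A ∨ B.
  (∃q ∀l (¬¬R(q) ∨ D(q,l))) ∨ ¬(∃m ∀j (D(m,m) ∧ F(j))) ∨ (∃m D(m,m))
Drive negations inward (¬∀x A ≡ ∃x ¬A, ¬∃x A ≡ ∀x ¬A, De Morgan for ∧/∨):
  (∃q ∀l (R(q) ∨ D(q,l))) ∨ (∀m ∃j (¬D(m,m) ∨ ¬F(j))) ∨ (∃m D(m,m))
Give each quantifier a distinct variable: m↦b.
  (∃q ∀l (R(q) ∨ D(q,l))) ∨ (∀m ∃j (¬D(m,m) ∨ ¬F(j))) ∨ (∃b D(b,b))
Extract every quantifier outward, since the variables are now distinct and don't occur free across branches:
  ∃q ∀l ∀m ∃j ∃b (R(q) ∨ D(q,l) ∨ ¬D(m,m) ∨ ¬F(j) ∨ D(b,b))
The prefix is ∃q ∀l ∀m ∃j ∃b: 2 universal, 3 existential.

3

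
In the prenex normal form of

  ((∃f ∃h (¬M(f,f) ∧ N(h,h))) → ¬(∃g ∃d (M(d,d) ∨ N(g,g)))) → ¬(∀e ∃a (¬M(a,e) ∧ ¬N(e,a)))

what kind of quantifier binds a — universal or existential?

universal

Eliminate → and ↔ using ¬ and ∨.
  ¬(¬(∃f ∃h (¬M(f,f) ∧ N(h,h))) ∨ ¬(∃g ∃d (M(d,d) ∨ N(g,g)))) ∨ ¬(∀e ∃a (¬M(a,e) ∧ ¬N(e,a)))
Move each ¬ inward, flipping quantifiers it crosses:
  (∃f ∃h (¬M(f,f) ∧ N(h,h))) ∧ (∃g ∃d (M(d,d) ∨ N(g,g))) ∨ (∃e ∀a (M(a,e) ∨ N(e,a)))
Extract every quantifier outward, since the variables are now distinct and don't occur free across branches:
  ∃f ∃h ∃g ∃d ∃e ∀a (¬M(f,f) ∧ N(h,h) ∧ (M(d,d) ∨ N(g,g)) ∨ M(a,e) ∨ N(e,a))
The quantifier ∃a sits under an odd number of negations (counting the antecedent side of each →), so it flips to ∀a.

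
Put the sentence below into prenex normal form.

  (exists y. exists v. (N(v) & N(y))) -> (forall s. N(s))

forall y. forall v. forall s. (~N(v) | ~N(y) | N(s))

Eliminate → and ↔ using ¬ and ∨.
  ~(exists y. exists v. (N(v) & N(y))) | (forall s. N(s))
Drive negations inward (¬∀x A ≡ ∃x ¬A, ¬∃x A ≡ ∀x ¬A, De Morgan for ∧/∨):
  (forall y. forall v. (~N(v) | ~N(y))) | (forall s. N(s))
Pull the quantifiers to the front (each side's bound variable is not free in the other side):
  forall y. forall v. forall s. (~N(v) | ~N(y) | N(s))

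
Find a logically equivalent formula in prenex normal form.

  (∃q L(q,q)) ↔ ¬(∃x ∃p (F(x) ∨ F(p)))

∀q ∀x ∀p ∃y ∃s ∃v ((¬L(q,q) ∨ ¬F(x) ∧ ¬F(p)) ∧ (F(y) ∨ F(s) ∨ L(v,v)))

First replace A → B with ¬A ∨ B; A ↔ B as (¬A ∨ B) ∧ (¬B ∨ A).
  (¬(∃q L(q,q)) ∨ ¬(∃x ∃p (F(x) ∨ F(p)))) ∧ (¬¬(∃x ∃p (F(x) ∨ F(p))) ∨ (∃q L(q,q)))
Push ¬ through the quantifiers and connectives to reach negation normal form:
  ((∀q ¬L(q,q)) ∨ (∀x ∀p (¬F(x) ∧ ¬F(p)))) ∧ ((∃x ∃p (F(x) ∨ F(p))) ∨ (∃q L(q,q)))
Rename bound variables to avoid capture: x↦y, p↦s, q↦v.
  ((∀q ¬L(q,q)) ∨ (∀x ∀p (¬F(x) ∧ ¬F(p)))) ∧ ((∃y ∃s (F(y) ∨ F(s))) ∨ (∃v L(v,v)))
Finally move all quantifiers to the prefix:
  ∀q ∀x ∀p ∃y ∃s ∃v ((¬L(q,q) ∨ ¬F(x) ∧ ¬F(p)) ∧ (F(y) ∨ F(s) ∨ L(v,v)))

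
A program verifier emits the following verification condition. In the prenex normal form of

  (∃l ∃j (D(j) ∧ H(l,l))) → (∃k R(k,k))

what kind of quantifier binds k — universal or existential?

First replace A → B with ¬A ∨ B.
  ¬(∃l ∃j (D(j) ∧ H(l,l))) ∨ (∃k R(k,k))
Move each ¬ inward, flipping quantifiers it crosses:
  (∀l ∀j (¬D(j) ∨ ¬H(l,l))) ∨ (∃k R(k,k))
All bound variables are already distinct, so no renaming is needed.
Extract every quantifier outward, since the variables are now distinct and don't occur free across branches:
  ∀l ∀j ∃k (¬D(j) ∨ ¬H(l,l) ∨ R(k,k))
The quantifier ∃k sits under an even number of negations (counting the antecedent side of each →), so it remains existential.

existential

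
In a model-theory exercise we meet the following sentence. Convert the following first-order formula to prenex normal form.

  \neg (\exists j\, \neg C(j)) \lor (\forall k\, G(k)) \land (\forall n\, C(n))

\forall j\, \forall k\, \forall n\, (C(j) \lor G(k) \land C(n))

Push ¬ through the quantifiers and connectives to reach negation normal form:
  (\forall j\, C(j)) \lor (\forall k\, G(k)) \land (\forall n\, C(n))
All bound variables are already distinct, so no renaming is needed.
Extract every quantifier outward, since the variables are now distinct and don't occur free across branches:
  \forall j\, \forall k\, \forall n\, (C(j) \lor G(k) \land C(n))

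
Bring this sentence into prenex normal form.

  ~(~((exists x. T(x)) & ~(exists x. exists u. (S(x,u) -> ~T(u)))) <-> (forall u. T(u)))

forall x. exists p. exists u. exists u1. forall y. exists s. forall c. forall t. ((~T(x) | ~S(p,u) | ~T(u)) & ~T(u1) | T(y) & T(s) & S(c,t) & T(t))

Eliminate → and ↔ using ¬ and ∨; A ↔ B as (¬A ∨ B) ∧ (¬B ∨ A).
  ~((~~((exists x. T(x)) & ~(exists x. exists u. (~S(x,u) | ~T(u)))) | (forall u. T(u))) & (~(forall u. T(u)) | ~((exists x. T(x)) & ~(exists x. exists u. (~S(x,u) | ~T(u))))))
Push ¬ through the quantifiers and connectives to reach negation normal form:
  ((forall x. ~T(x)) | (exists x. exists u. (~S(x,u) | ~T(u)))) & (exists u. ~T(u)) | (forall u. T(u)) & (exists x. T(x)) & (forall x. forall u. (S(x,u) & T(u)))
Rename bound variables to avoid capture: x↦p, u↦u1, u↦y, x↦s, x↦c, u↦t.
  ((forall x. ~T(x)) | (exists p. exists u. (~S(p,u) | ~T(u)))) & (exists u1. ~T(u1)) | (forall y. T(y)) & (exists s. T(s)) & (forall c. forall t. (S(c,t) & T(t)))
Pull the quantifiers to the front (each side's bound variable is not free in the other side):
  forall x. exists p. exists u. exists u1. forall y. exists s. forall c. forall t. ((~T(x) | ~S(p,u) | ~T(u)) & ~T(u1) | T(y) & T(s) & S(c,t) & T(t))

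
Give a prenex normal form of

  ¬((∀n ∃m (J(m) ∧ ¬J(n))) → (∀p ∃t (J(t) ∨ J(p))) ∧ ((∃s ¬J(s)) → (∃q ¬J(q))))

∀n ∃m ∃p ∀t ∃s ∀q (J(m) ∧ ¬J(n) ∧ (¬J(t) ∧ ¬J(p) ∨ ¬J(s) ∧ J(q)))

Rewrite implications/biconditionals: A → B as ¬A ∨ B.
  ¬(¬(∀n ∃m (J(m) ∧ ¬J(n))) ∨ (∀p ∃t (J(t) ∨ J(p))) ∧ (¬(∃s ¬J(s)) ∨ (∃q ¬J(q))))
Push ¬ through the quantifiers and connectives to reach negation normal form:
  (∀n ∃m (J(m) ∧ ¬J(n))) ∧ ((∃p ∀t (¬J(t) ∧ ¬J(p))) ∨ (∃s ¬J(s)) ∧ (∀q J(q)))
All bound variables are already distinct, so no renaming is needed.
Finally move all quantifiers to the prefix:
  ∀n ∃m ∃p ∀t ∃s ∀q (J(m) ∧ ¬J(n) ∧ (¬J(t) ∧ ¬J(p) ∨ ¬J(s) ∧ J(q)))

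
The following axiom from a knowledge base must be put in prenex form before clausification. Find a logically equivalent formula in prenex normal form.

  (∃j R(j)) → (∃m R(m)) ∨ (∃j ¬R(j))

∀j ∃m ∃y (¬R(j) ∨ R(m) ∨ ¬R(y))

Rewrite implications/biconditionals: A → B as ¬A ∨ B.
  ¬(∃j R(j)) ∨ (∃m R(m)) ∨ (∃j ¬R(j))
Push ¬ through the quantifiers and connectives to reach negation normal form:
  (∀j ¬R(j)) ∨ (∃m R(m)) ∨ (∃j ¬R(j))
Give each quantifier a distinct variable: j↦y.
  (∀j ¬R(j)) ∨ (∃m R(m)) ∨ (∃y ¬R(y))
Extract every quantifier outward, since the variables are now distinct and don't occur free across branches:
  ∀j ∃m ∃y (¬R(j) ∨ R(m) ∨ ¬R(y))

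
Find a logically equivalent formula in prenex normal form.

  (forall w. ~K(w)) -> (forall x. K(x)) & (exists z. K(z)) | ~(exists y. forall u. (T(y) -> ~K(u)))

Eliminate → and ↔ using ¬ and ∨.
  ~(forall w. ~K(w)) | (forall x. K(x)) & (exists z. K(z)) | ~(exists y. forall u. (~T(y) | ~K(u)))
Push ¬ through the quantifiers and connectives to reach negation normal form:
  (exists w. K(w)) | (forall x. K(x)) & (exists z. K(z)) | (forall y. exists u. (T(y) & K(u)))
All bound variables are already distinct, so no renaming is needed.
Extract every quantifier outward, since the variables are now distinct and don't occur free across branches:
  exists w. forall x. exists z. forall y. exists u. (K(w) | K(x) & K(z) | T(y) & K(u))

exists w. forall x. exists z. forall y. exists u. (K(w) | K(x) & K(z) | T(y) & K(u))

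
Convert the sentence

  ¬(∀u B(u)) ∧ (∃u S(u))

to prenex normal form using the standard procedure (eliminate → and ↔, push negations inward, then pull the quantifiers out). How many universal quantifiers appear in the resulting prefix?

Drive negations inward (¬∀x A ≡ ∃x ¬A, ¬∃x A ≡ ∀x ¬A, De Morgan for ∧/∨):
  (∃u ¬B(u)) ∧ (∃u S(u))
Standardize variables apart so no two quantifiers bind the same name: u↦v1.
  (∃u ¬B(u)) ∧ (∃v1 S(v1))
Pull the quantifiers to the front (each side's bound variable is not free in the other side):
  ∃u ∃v1 (¬B(u) ∧ S(v1))
The prefix is ∃u ∃v1: 0 universal, 2 existential.

0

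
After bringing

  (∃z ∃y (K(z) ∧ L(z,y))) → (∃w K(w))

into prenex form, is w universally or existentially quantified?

Rewrite implications/biconditionals: A → B as ¬A ∨ B.
  ¬(∃z ∃y (K(z) ∧ L(z,y))) ∨ (∃w K(w))
Move each ¬ inward, flipping quantifiers it crosses:
  (∀z ∀y (¬K(z) ∨ ¬L(z,y))) ∨ (∃w K(w))
Pull the quantifiers to the front (each side's bound variable is not free in the other side):
  ∀z ∀y ∃w (¬K(z) ∨ ¬L(z,y) ∨ K(w))
The quantifier ∃w sits under an even number of negations (counting the antecedent side of each →), so it remains existential.

existential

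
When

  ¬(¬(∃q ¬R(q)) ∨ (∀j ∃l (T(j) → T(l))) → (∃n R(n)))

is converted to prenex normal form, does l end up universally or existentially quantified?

existential

Eliminate → and ↔ using ¬ and ∨.
  ¬(¬(¬(∃q ¬R(q)) ∨ (∀j ∃l (¬T(j) ∨ T(l)))) ∨ (∃n R(n)))
Drive negations inward (¬∀x A ≡ ∃x ¬A, ¬∃x A ≡ ∀x ¬A, De Morgan for ∧/∨):
  ((∀q R(q)) ∨ (∀j ∃l (¬T(j) ∨ T(l)))) ∧ (∀n ¬R(n))
Pull the quantifiers to the front (each side's bound variable is not free in the other side):
  ∀q ∀j ∃l ∀n ((R(q) ∨ ¬T(j) ∨ T(l)) ∧ ¬R(n))
The quantifier ∃l sits under an even number of negations (counting the antecedent side of each →), so it remains existential.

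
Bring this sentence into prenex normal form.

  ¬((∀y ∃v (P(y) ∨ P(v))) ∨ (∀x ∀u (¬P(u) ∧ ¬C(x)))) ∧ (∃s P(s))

Drive negations inward (¬∀x A ≡ ∃x ¬A, ¬∃x A ≡ ∀x ¬A, De Morgan for ∧/∨):
  (∃y ∀v (¬P(y) ∧ ¬P(v))) ∧ (∃x ∃u (P(u) ∨ C(x))) ∧ (∃s P(s))
Extract every quantifier outward, since the variables are now distinct and don't occur free across branches:
  ∃y ∀v ∃x ∃u ∃s (¬P(y) ∧ ¬P(v) ∧ (P(u) ∨ C(x)) ∧ P(s))

∃y ∀v ∃x ∃u ∃s (¬P(y) ∧ ¬P(v) ∧ (P(u) ∨ C(x)) ∧ P(s))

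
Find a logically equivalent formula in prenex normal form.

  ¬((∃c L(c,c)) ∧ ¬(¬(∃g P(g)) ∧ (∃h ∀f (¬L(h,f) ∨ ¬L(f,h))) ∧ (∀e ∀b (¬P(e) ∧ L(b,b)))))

∀c ∀g ∃h ∀f ∀e ∀b (¬L(c,c) ∨ ¬P(g) ∧ (¬L(h,f) ∨ ¬L(f,h)) ∧ ¬P(e) ∧ L(b,b))

Push ¬ through the quantifiers and connectives to reach negation normal form:
  (∀c ¬L(c,c)) ∨ (∀g ¬P(g)) ∧ (∃h ∀f (¬L(h,f) ∨ ¬L(f,h))) ∧ (∀e ∀b (¬P(e) ∧ L(b,b)))
All bound variables are already distinct, so no renaming is needed.
Pull the quantifiers to the front (each side's bound variable is not free in the other side):
  ∀c ∀g ∃h ∀f ∀e ∀b (¬L(c,c) ∨ ¬P(g) ∧ (¬L(h,f) ∨ ¬L(f,h)) ∧ ¬P(e) ∧ L(b,b))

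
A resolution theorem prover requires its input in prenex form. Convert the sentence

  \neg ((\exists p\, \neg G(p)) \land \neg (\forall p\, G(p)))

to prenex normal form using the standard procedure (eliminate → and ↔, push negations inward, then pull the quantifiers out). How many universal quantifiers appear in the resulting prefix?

Move each ¬ inward, flipping quantifiers it crosses:
  (\forall p\, G(p)) \lor (\forall p\, G(p))
Give each quantifier a distinct variable: p↦u.
  (\forall p\, G(p)) \lor (\forall u\, G(u))
Finally move all quantifiers to the prefix:
  \forall p\, \forall u\, (G(p) \lor G(u))
The prefix is \forall p \forall u: 2 universal, 0 existential.

2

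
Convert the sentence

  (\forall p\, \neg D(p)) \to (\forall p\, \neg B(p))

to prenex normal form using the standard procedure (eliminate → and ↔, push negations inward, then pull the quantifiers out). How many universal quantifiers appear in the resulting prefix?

1

Eliminate → and ↔ using ¬ and ∨.
  \neg (\forall p\, \neg D(p)) \lor (\forall p\, \neg B(p))
Push ¬ through the quantifiers and connectives to reach negation normal form:
  (\exists p\, D(p)) \lor (\forall p\, \neg B(p))
Rename bound variables to avoid capture: p↦b.
  (\exists p\, D(p)) \lor (\forall b\, \neg B(b))
Finally move all quantifiers to the prefix:
  \exists p\, \forall b\, (D(p) \lor \neg B(b))
The prefix is \exists p \forall b: 1 universal, 1 existential.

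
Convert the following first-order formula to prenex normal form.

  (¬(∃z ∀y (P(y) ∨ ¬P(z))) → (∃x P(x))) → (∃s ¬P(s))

∀z ∃y ∀x ∃s (¬P(y) ∧ P(z) ∧ ¬P(x) ∨ ¬P(s))

First replace A → B with ¬A ∨ B.
  ¬(¬¬(∃z ∀y (P(y) ∨ ¬P(z))) ∨ (∃x P(x))) ∨ (∃s ¬P(s))
Push ¬ through the quantifiers and connectives to reach negation normal form:
  (∀z ∃y (¬P(y) ∧ P(z))) ∧ (∀x ¬P(x)) ∨ (∃s ¬P(s))
Extract every quantifier outward, since the variables are now distinct and don't occur free across branches:
  ∀z ∃y ∀x ∃s (¬P(y) ∧ P(z) ∧ ¬P(x) ∨ ¬P(s))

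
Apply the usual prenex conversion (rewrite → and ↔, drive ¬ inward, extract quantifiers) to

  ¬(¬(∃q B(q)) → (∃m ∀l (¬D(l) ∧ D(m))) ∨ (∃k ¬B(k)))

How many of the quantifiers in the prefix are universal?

3

Rewrite implications/biconditionals: A → B as ¬A ∨ B.
  ¬(¬¬(∃q B(q)) ∨ (∃m ∀l (¬D(l) ∧ D(m))) ∨ (∃k ¬B(k)))
Drive negations inward (¬∀x A ≡ ∃x ¬A, ¬∃x A ≡ ∀x ¬A, De Morgan for ∧/∨):
  (∀q ¬B(q)) ∧ (∀m ∃l (D(l) ∨ ¬D(m))) ∧ (∀k B(k))
All bound variables are already distinct, so no renaming is needed.
Pull the quantifiers to the front (each side's bound variable is not free in the other side):
  ∀q ∀m ∃l ∀k (¬B(q) ∧ (D(l) ∨ ¬D(m)) ∧ B(k))
The prefix is ∀q ∀m ∃l ∀k: 3 universal, 1 existential.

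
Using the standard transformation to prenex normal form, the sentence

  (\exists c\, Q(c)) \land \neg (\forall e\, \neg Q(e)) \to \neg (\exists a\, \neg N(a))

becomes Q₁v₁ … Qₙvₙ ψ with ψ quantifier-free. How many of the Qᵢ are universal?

Rewrite implications/biconditionals: A → B as ¬A ∨ B.
  \neg ((\exists c\, Q(c)) \land \neg (\forall e\, \neg Q(e))) \lor \neg (\exists a\, \neg N(a))
Push ¬ through the quantifiers and connectives to reach negation normal form:
  (\forall c\, \neg Q(c)) \lor (\forall e\, \neg Q(e)) \lor (\forall a\, N(a))
Finally move all quantifiers to the prefix:
  \forall c\, \forall e\, \forall a\, (\neg Q(c) \lor \neg Q(e) \lor N(a))
The prefix is \forall c \forall e \forall a: 3 universal, 0 existential.

3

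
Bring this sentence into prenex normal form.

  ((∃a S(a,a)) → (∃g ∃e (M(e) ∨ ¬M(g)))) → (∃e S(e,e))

∃a ∀g ∀e ∃w1 (S(a,a) ∧ ¬M(e) ∧ M(g) ∨ S(w1,w1))

Eliminate → and ↔ using ¬ and ∨.
  ¬(¬(∃a S(a,a)) ∨ (∃g ∃e (M(e) ∨ ¬M(g)))) ∨ (∃e S(e,e))
Move each ¬ inward, flipping quantifiers it crosses:
  (∃a S(a,a)) ∧ (∀g ∀e (¬M(e) ∧ M(g))) ∨ (∃e S(e,e))
Standardize variables apart so no two quantifiers bind the same name: e↦w1.
  (∃a S(a,a)) ∧ (∀g ∀e (¬M(e) ∧ M(g))) ∨ (∃w1 S(w1,w1))
Extract every quantifier outward, since the variables are now distinct and don't occur free across branches:
  ∃a ∀g ∀e ∃w1 (S(a,a) ∧ ¬M(e) ∧ M(g) ∨ S(w1,w1))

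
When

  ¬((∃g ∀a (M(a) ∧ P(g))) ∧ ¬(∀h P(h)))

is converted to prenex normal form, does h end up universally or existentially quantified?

Drive negations inward (¬∀x A ≡ ∃x ¬A, ¬∃x A ≡ ∀x ¬A, De Morgan for ∧/∨):
  (∀g ∃a (¬M(a) ∨ ¬P(g))) ∨ (∀h P(h))
All bound variables are already distinct, so no renaming is needed.
Extract every quantifier outward, since the variables are now distinct and don't occur free across branches:
  ∀g ∃a ∀h (¬M(a) ∨ ¬P(g) ∨ P(h))
The quantifier ∀h sits under an even number of negations, so it remains universal.

universal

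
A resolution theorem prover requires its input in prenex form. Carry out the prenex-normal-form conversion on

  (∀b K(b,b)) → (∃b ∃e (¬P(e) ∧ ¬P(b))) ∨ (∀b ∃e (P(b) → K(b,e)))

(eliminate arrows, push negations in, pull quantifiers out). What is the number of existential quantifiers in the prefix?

First replace A → B with ¬A ∨ B.
  ¬(∀b K(b,b)) ∨ (∃b ∃e (¬P(e) ∧ ¬P(b))) ∨ (∀b ∃e (¬P(b) ∨ K(b,e)))
Push ¬ through the quantifiers and connectives to reach negation normal form:
  (∃b ¬K(b,b)) ∨ (∃b ∃e (¬P(e) ∧ ¬P(b))) ∨ (∀b ∃e (¬P(b) ∨ K(b,e)))
Standardize variables apart so no two quantifiers bind the same name: b↦c, b↦u1, e↦y.
  (∃b ¬K(b,b)) ∨ (∃c ∃e (¬P(e) ∧ ¬P(c))) ∨ (∀u1 ∃y (¬P(u1) ∨ K(u1,y)))
Finally move all quantifiers to the prefix:
  ∃b ∃c ∃e ∀u1 ∃y (¬K(b,b) ∨ ¬P(e) ∧ ¬P(c) ∨ ¬P(u1) ∨ K(u1,y))
The prefix is ∃b ∃c ∃e ∀u1 ∃y: 1 universal, 4 existential.

4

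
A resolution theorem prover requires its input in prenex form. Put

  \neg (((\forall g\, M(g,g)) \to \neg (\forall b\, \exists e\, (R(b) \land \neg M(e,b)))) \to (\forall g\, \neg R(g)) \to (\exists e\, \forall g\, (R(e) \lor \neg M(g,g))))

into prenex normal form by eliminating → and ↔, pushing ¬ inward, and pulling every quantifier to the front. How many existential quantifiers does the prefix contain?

3

Rewrite implications/biconditionals: A → B as ¬A ∨ B.
  \neg (\neg (\neg (\forall g\, M(g,g)) \lor \neg (\forall b\, \exists e\, (R(b) \land \neg M(e,b)))) \lor \neg (\forall g\, \neg R(g)) \lor (\exists e\, \forall g\, (R(e) \lor \neg M(g,g))))
Move each ¬ inward, flipping quantifiers it crosses:
  ((\exists g\, \neg M(g,g)) \lor (\exists b\, \forall e\, (\neg R(b) \lor M(e,b)))) \land (\forall g\, \neg R(g)) \land (\forall e\, \exists g\, (\neg R(e) \land M(g,g)))
Give each quantifier a distinct variable: g↦v1, e↦w1, g↦x.
  ((\exists g\, \neg M(g,g)) \lor (\exists b\, \forall e\, (\neg R(b) \lor M(e,b)))) \land (\forall v1\, \neg R(v1)) \land (\forall w1\, \exists x\, (\neg R(w1) \land M(x,x)))
Extract every quantifier outward, since the variables are now distinct and don't occur free across branches:
  \exists g\, \exists b\, \forall e\, \forall v1\, \forall w1\, \exists x\, ((\neg M(g,g) \lor \neg R(b) \lor M(e,b)) \land \neg R(v1) \land \neg R(w1) \land M(x,x))
The prefix is \exists g \exists b \forall e \forall v1 \forall w1 \exists x: 3 universal, 3 existential.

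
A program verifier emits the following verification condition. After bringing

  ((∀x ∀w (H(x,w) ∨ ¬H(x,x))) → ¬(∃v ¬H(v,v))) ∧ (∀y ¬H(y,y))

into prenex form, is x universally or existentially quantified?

existential

Rewrite implications/biconditionals: A → B as ¬A ∨ B.
  (¬(∀x ∀w (H(x,w) ∨ ¬H(x,x))) ∨ ¬(∃v ¬H(v,v))) ∧ (∀y ¬H(y,y))
Push ¬ through the quantifiers and connectives to reach negation normal form:
  ((∃x ∃w (¬H(x,w) ∧ H(x,x))) ∨ (∀v H(v,v))) ∧ (∀y ¬H(y,y))
All bound variables are already distinct, so no renaming is needed.
Finally move all quantifiers to the prefix:
  ∃x ∃w ∀v ∀y ((¬H(x,w) ∧ H(x,x) ∨ H(v,v)) ∧ ¬H(y,y))
The quantifier ∀x sits under an odd number of negations (counting the antecedent side of each →), so it flips to ∃x.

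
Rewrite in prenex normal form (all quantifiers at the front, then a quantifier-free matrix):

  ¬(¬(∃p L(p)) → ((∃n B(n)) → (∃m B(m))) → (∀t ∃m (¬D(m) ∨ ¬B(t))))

Eliminate → and ↔ using ¬ and ∨.
  ¬(¬¬(∃p L(p)) ∨ ¬(¬(∃n B(n)) ∨ (∃m B(m))) ∨ (∀t ∃m (¬D(m) ∨ ¬B(t))))
Move each ¬ inward, flipping quantifiers it crosses:
  (∀p ¬L(p)) ∧ ((∀n ¬B(n)) ∨ (∃m B(m))) ∧ (∃t ∀m (D(m) ∧ B(t)))
Rename bound variables to avoid capture: m↦z.
  (∀p ¬L(p)) ∧ ((∀n ¬B(n)) ∨ (∃m B(m))) ∧ (∃t ∀z (D(z) ∧ B(t)))
Finally move all quantifiers to the prefix:
  ∀p ∀n ∃m ∃t ∀z (¬L(p) ∧ (¬B(n) ∨ B(m)) ∧ D(z) ∧ B(t))

∀p ∀n ∃m ∃t ∀z (¬L(p) ∧ (¬B(n) ∨ B(m)) ∧ D(z) ∧ B(t))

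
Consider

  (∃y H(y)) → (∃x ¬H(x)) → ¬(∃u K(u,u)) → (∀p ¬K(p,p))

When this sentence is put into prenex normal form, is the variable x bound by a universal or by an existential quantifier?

First replace A → B with ¬A ∨ B.
  ¬(∃y H(y)) ∨ ¬(∃x ¬H(x)) ∨ ¬¬(∃u K(u,u)) ∨ (∀p ¬K(p,p))
Drive negations inward (¬∀x A ≡ ∃x ¬A, ¬∃x A ≡ ∀x ¬A, De Morgan for ∧/∨):
  (∀y ¬H(y)) ∨ (∀x H(x)) ∨ (∃u K(u,u)) ∨ (∀p ¬K(p,p))
All bound variables are already distinct, so no renaming is needed.
Pull the quantifiers to the front (each side's bound variable is not free in the other side):
  ∀y ∀x ∃u ∀p (¬H(y) ∨ H(x) ∨ K(u,u) ∨ ¬K(p,p))
The quantifier ∃x sits under an odd number of negations (counting the antecedent side of each →), so it flips to ∀x.

universal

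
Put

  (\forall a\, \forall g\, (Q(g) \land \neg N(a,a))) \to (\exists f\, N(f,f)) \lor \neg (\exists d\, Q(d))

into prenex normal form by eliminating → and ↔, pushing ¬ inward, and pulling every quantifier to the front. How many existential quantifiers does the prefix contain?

3

First replace A → B with ¬A ∨ B.
  \neg (\forall a\, \forall g\, (Q(g) \land \neg N(a,a))) \lor (\exists f\, N(f,f)) \lor \neg (\exists d\, Q(d))
Move each ¬ inward, flipping quantifiers it crosses:
  (\exists a\, \exists g\, (\neg Q(g) \lor N(a,a))) \lor (\exists f\, N(f,f)) \lor (\forall d\, \neg Q(d))
All bound variables are already distinct, so no renaming is needed.
Finally move all quantifiers to the prefix:
  \exists a\, \exists g\, \exists f\, \forall d\, (\neg Q(g) \lor N(a,a) \lor N(f,f) \lor \neg Q(d))
The prefix is \exists a \exists g \exists f \forall d: 1 universal, 3 existential.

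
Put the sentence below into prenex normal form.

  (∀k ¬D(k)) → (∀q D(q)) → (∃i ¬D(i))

Eliminate → and ↔ using ¬ and ∨.
  ¬(∀k ¬D(k)) ∨ ¬(∀q D(q)) ∨ (∃i ¬D(i))
Move each ¬ inward, flipping quantifiers it crosses:
  (∃k D(k)) ∨ (∃q ¬D(q)) ∨ (∃i ¬D(i))
All bound variables are already distinct, so no renaming is needed.
Finally move all quantifiers to the prefix:
  ∃k ∃q ∃i (D(k) ∨ ¬D(q) ∨ ¬D(i))

∃k ∃q ∃i (D(k) ∨ ¬D(q) ∨ ¬D(i))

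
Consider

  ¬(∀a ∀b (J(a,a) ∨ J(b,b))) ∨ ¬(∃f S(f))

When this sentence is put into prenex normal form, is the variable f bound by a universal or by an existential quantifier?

Move each ¬ inward, flipping quantifiers it crosses:
  (∃a ∃b (¬J(a,a) ∧ ¬J(b,b))) ∨ (∀f ¬S(f))
Pull the quantifiers to the front (each side's bound variable is not free in the other side):
  ∃a ∃b ∀f (¬J(a,a) ∧ ¬J(b,b) ∨ ¬S(f))
The quantifier ∃f sits under an odd number of negations, so it flips to ∀f.

universal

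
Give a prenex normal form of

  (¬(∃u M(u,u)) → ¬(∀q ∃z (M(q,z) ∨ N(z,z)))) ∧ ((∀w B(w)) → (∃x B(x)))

Rewrite implications/biconditionals: A → B as ¬A ∨ B.
  (¬¬(∃u M(u,u)) ∨ ¬(∀q ∃z (M(q,z) ∨ N(z,z)))) ∧ (¬(∀w B(w)) ∨ (∃x B(x)))
Push ¬ through the quantifiers and connectives to reach negation normal form:
  ((∃u M(u,u)) ∨ (∃q ∀z (¬M(q,z) ∧ ¬N(z,z)))) ∧ ((∃w ¬B(w)) ∨ (∃x B(x)))
All bound variables are already distinct, so no renaming is needed.
Finally move all quantifiers to the prefix:
  ∃u ∃q ∀z ∃w ∃x ((M(u,u) ∨ ¬M(q,z) ∧ ¬N(z,z)) ∧ (¬B(w) ∨ B(x)))

∃u ∃q ∀z ∃w ∃x ((M(u,u) ∨ ¬M(q,z) ∧ ¬N(z,z)) ∧ (¬B(w) ∨ B(x)))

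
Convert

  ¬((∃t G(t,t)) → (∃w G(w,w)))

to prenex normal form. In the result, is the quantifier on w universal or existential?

Eliminate → and ↔ using ¬ and ∨.
  ¬(¬(∃t G(t,t)) ∨ (∃w G(w,w)))
Push ¬ through the quantifiers and connectives to reach negation normal form:
  (∃t G(t,t)) ∧ (∀w ¬G(w,w))
All bound variables are already distinct, so no renaming is needed.
Extract every quantifier outward, since the variables are now distinct and don't occur free across branches:
  ∃t ∀w (G(t,t) ∧ ¬G(w,w))
The quantifier ∃w sits under an odd number of negations (counting the antecedent side of each →), so it flips to ∀w.

universal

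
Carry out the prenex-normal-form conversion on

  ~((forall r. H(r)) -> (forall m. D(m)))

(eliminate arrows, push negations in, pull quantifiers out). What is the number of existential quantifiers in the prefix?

1

Eliminate → and ↔ using ¬ and ∨.
  ~(~(forall r. H(r)) | (forall m. D(m)))
Drive negations inward (¬∀x A ≡ ∃x ¬A, ¬∃x A ≡ ∀x ¬A, De Morgan for ∧/∨):
  (forall r. H(r)) & (exists m. ~D(m))
All bound variables are already distinct, so no renaming is needed.
Extract every quantifier outward, since the variables are now distinct and don't occur free across branches:
  forall r. exists m. (H(r) & ~D(m))
The prefix is forall r exists m: 1 universal, 1 existential.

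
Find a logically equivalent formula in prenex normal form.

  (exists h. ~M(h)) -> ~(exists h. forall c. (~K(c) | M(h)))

forall h. forall a. exists c. (M(h) | K(c) & ~M(a))

Rewrite implications/biconditionals: A → B as ¬A ∨ B.
  ~(exists h. ~M(h)) | ~(exists h. forall c. (~K(c) | M(h)))
Move each ¬ inward, flipping quantifiers it crosses:
  (forall h. M(h)) | (forall h. exists c. (K(c) & ~M(h)))
Give each quantifier a distinct variable: h↦a.
  (forall h. M(h)) | (forall a. exists c. (K(c) & ~M(a)))
Pull the quantifiers to the front (each side's bound variable is not free in the other side):
  forall h. forall a. exists c. (M(h) | K(c) & ~M(a))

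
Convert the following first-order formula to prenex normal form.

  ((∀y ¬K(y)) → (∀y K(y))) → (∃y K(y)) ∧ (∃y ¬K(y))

Rewrite implications/biconditionals: A → B as ¬A ∨ B.
  ¬(¬(∀y ¬K(y)) ∨ (∀y K(y))) ∨ (∃y K(y)) ∧ (∃y ¬K(y))
Move each ¬ inward, flipping quantifiers it crosses:
  (∀y ¬K(y)) ∧ (∃y ¬K(y)) ∨ (∃y K(y)) ∧ (∃y ¬K(y))
Rename bound variables to avoid capture: y↦a, y↦v1, y↦q.
  (∀y ¬K(y)) ∧ (∃a ¬K(a)) ∨ (∃v1 K(v1)) ∧ (∃q ¬K(q))
Extract every quantifier outward, since the variables are now distinct and don't occur free across branches:
  ∀y ∃a ∃v1 ∃q (¬K(y) ∧ ¬K(a) ∨ K(v1) ∧ ¬K(q))

∀y ∃a ∃v1 ∃q (¬K(y) ∧ ¬K(a) ∨ K(v1) ∧ ¬K(q))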